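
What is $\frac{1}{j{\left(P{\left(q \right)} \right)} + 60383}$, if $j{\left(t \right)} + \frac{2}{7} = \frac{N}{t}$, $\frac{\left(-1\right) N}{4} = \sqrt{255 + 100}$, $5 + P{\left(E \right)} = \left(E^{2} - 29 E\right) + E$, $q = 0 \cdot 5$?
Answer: $\frac{14793765}{893287629541} - \frac{196 \sqrt{355}}{893287629541} \approx 1.6557 \cdot 10^{-5}$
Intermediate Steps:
$q = 0$
$P{\left(E \right)} = -5 + E^{2} - 28 E$ ($P{\left(E \right)} = -5 + \left(\left(E^{2} - 29 E\right) + E\right) = -5 + \left(E^{2} - 28 E\right) = -5 + E^{2} - 28 E$)
$N = - 4 \sqrt{355}$ ($N = - 4 \sqrt{255 + 100} = - 4 \sqrt{355} \approx -75.366$)
$j{\left(t \right)} = - \frac{2}{7} - \frac{4 \sqrt{355}}{t}$ ($j{\left(t \right)} = - \frac{2}{7} + \frac{\left(-4\right) \sqrt{355}}{t} = - \frac{2}{7} - \frac{4 \sqrt{355}}{t}$)
$\frac{1}{j{\left(P{\left(q \right)} \right)} + 60383} = \frac{1}{\left(- \frac{2}{7} - \frac{4 \sqrt{355}}{-5 + 0^{2} - 0}\right) + 60383} = \frac{1}{\left(- \frac{2}{7} - \frac{4 \sqrt{355}}{-5 + 0 + 0}\right) + 60383} = \frac{1}{\left(- \frac{2}{7} - \frac{4 \sqrt{355}}{-5}\right) + 60383} = \frac{1}{\left(- \frac{2}{7} - 4 \sqrt{355} \left(- \frac{1}{5}\right)\right) + 60383} = \frac{1}{\left(- \frac{2}{7} + \frac{4 \sqrt{355}}{5}\right) + 60383} = \frac{1}{\frac{422679}{7} + \frac{4 \sqrt{355}}{5}}$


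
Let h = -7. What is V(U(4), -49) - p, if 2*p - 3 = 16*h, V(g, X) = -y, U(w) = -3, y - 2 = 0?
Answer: 105/2 ≈ 52.500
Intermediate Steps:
y = 2 (y = 2 + 0 = 2)
V(g, X) = -2 (V(g, X) = -1*2 = -2)
p = -109/2 (p = 3/2 + (16*(-7))/2 = 3/2 + (½)*(-112) = 3/2 - 56 = -109/2 ≈ -54.500)
V(U(4), -49) - p = -2 - 1*(-109/2) = -2 + 109/2 = 105/2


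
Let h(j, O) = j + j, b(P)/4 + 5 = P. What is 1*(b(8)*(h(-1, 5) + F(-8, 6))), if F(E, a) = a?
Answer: 48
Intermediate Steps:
b(P) = -20 + 4*P
h(j, O) = 2*j
1*(b(8)*(h(-1, 5) + F(-8, 6))) = 1*((-20 + 4*8)*(2*(-1) + 6)) = 1*((-20 + 32)*(-2 + 6)) = 1*(12*4) = 1*48 = 48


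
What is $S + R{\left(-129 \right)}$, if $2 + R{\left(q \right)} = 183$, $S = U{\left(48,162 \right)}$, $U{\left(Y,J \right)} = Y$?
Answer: $229$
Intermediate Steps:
$S = 48$
$R{\left(q \right)} = 181$ ($R{\left(q \right)} = -2 + 183 = 181$)
$S + R{\left(-129 \right)} = 48 + 181 = 229$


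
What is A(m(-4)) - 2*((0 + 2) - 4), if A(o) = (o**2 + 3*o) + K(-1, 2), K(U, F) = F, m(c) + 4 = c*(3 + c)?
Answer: 6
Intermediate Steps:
m(c) = -4 + c*(3 + c)
A(o) = 2 + o**2 + 3*o (A(o) = (o**2 + 3*o) + 2 = 2 + o**2 + 3*o)
A(m(-4)) - 2*((0 + 2) - 4) = (2 + (-4 + (-4)**2 + 3*(-4))**2 + 3*(-4 + (-4)**2 + 3*(-4))) - 2*((0 + 2) - 4) = (2 + (-4 + 16 - 12)**2 + 3*(-4 + 16 - 12)) - 2*(2 - 4) = (2 + 0**2 + 3*0) - 2*(-2) = (2 + 0 + 0) + 4 = 2 + 4 = 6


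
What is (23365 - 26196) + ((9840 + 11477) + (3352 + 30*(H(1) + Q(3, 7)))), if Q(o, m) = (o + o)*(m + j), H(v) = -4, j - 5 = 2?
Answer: 24238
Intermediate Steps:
j = 7 (j = 5 + 2 = 7)
Q(o, m) = 2*o*(7 + m) (Q(o, m) = (o + o)*(m + 7) = (2*o)*(7 + m) = 2*o*(7 + m))
(23365 - 26196) + ((9840 + 11477) + (3352 + 30*(H(1) + Q(3, 7)))) = (23365 - 26196) + ((9840 + 11477) + (3352 + 30*(-4 + 2*3*(7 + 7)))) = -2831 + (21317 + (3352 + 30*(-4 + 2*3*14))) = -2831 + (21317 + (3352 + 30*(-4 + 84))) = -2831 + (21317 + (3352 + 30*80)) = -2831 + (21317 + (3352 + 2400)) = -2831 + (21317 + 5752) = -2831 + 27069 = 24238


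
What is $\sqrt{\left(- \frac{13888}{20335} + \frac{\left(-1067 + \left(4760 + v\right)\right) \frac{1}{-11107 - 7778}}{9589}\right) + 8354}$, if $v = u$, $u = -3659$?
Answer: $\frac{4 \sqrt{5779255067926164594281085}}{105212281965} \approx 91.396$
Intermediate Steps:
$v = -3659$
$\sqrt{\left(- \frac{13888}{20335} + \frac{\left(-1067 + \left(4760 + v\right)\right) \frac{1}{-11107 - 7778}}{9589}\right) + 8354} = \sqrt{\left(- \frac{13888}{20335} + \frac{\left(-1067 + \left(4760 - 3659\right)\right) \frac{1}{-11107 - 7778}}{9589}\right) + 8354} = \sqrt{\left(\left(-13888\right) \frac{1}{20335} + \frac{-1067 + 1101}{-18885} \cdot \frac{1}{9589}\right) + 8354} = \sqrt{\left(- \frac{1984}{2905} + 34 \left(- \frac{1}{18885}\right) \frac{1}{9589}\right) + 8354} = \sqrt{\left(- \frac{1984}{2905} - \frac{34}{181088265}\right) + 8354} = \sqrt{- \frac{71855843306}{105212281965} + 8354} = \sqrt{\frac{878871547692304}{105212281965}} = \frac{4 \sqrt{5779255067926164594281085}}{105212281965}$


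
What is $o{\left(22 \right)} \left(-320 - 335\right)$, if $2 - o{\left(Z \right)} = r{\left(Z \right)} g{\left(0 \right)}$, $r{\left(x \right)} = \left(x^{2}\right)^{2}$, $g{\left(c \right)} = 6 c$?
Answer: $-1310$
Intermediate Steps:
$r{\left(x \right)} = x^{4}$
$o{\left(Z \right)} = 2$ ($o{\left(Z \right)} = 2 - Z^{4} \cdot 6 \cdot 0 = 2 - Z^{4} \cdot 0 = 2 - 0 = 2 + 0 = 2$)
$o{\left(22 \right)} \left(-320 - 335\right) = 2 \left(-320 - 335\right) = 2 \left(-655\right) = -1310$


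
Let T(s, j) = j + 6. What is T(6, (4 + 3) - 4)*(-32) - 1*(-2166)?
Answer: 1878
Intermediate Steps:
T(s, j) = 6 + j
T(6, (4 + 3) - 4)*(-32) - 1*(-2166) = (6 + ((4 + 3) - 4))*(-32) - 1*(-2166) = (6 + (7 - 4))*(-32) + 2166 = (6 + 3)*(-32) + 2166 = 9*(-32) + 2166 = -288 + 2166 = 1878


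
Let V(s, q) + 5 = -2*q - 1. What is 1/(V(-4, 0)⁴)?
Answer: 1/1296 ≈ 0.00077160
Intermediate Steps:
V(s, q) = -6 - 2*q (V(s, q) = -5 + (-2*q - 1) = -5 + (-1 - 2*q) = -6 - 2*q)
1/(V(-4, 0)⁴) = 1/((-6 - 2*0)⁴) = 1/((-6 + 0)⁴) = 1/((-6)⁴) = 1/1296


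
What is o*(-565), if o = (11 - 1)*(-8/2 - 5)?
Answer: 50850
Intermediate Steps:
o = -90 (o = 10*(-8*½ - 5) = 10*(-4 - 5) = 10*(-9) = -90)
o*(-565) = -90*(-565) = 50850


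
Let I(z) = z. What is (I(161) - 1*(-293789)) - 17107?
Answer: 276843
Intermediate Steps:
(I(161) - 1*(-293789)) - 17107 = (161 - 1*(-293789)) - 17107 = (161 + 293789) - 17107 = 293950 - 17107 = 276843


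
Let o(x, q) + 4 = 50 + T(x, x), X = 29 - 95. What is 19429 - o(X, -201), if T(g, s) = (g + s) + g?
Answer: 19581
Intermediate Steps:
T(g, s) = s + 2*g
X = -66
o(x, q) = 46 + 3*x (o(x, q) = -4 + (50 + (x + 2*x)) = -4 + (50 + 3*x) = 46 + 3*x)
19429 - o(X, -201) = 19429 - (46 + 3*(-66)) = 19429 - (46 - 198) = 19429 - 1*(-152) = 19429 + 152 = 19581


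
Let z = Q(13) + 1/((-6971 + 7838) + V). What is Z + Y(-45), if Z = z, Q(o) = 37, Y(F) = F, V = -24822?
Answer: -191641/23955 ≈ -8.0000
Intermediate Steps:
z = 886334/23955 (z = 37 + 1/((-6971 + 7838) - 24822) = 37 + 1/(867 - 24822) = 37 + 1/(-23955) = 37 - 1/23955 = 886334/23955 ≈ 37.000)
Z = 886334/23955 ≈ 37.000
Z + Y(-45) = 886334/23955 - 45 = -191641/23955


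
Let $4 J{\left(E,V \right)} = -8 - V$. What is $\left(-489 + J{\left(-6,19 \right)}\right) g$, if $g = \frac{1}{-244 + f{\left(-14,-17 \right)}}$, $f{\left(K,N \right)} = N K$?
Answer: $\frac{661}{8} \approx 82.625$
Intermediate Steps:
$f{\left(K,N \right)} = K N$
$J{\left(E,V \right)} = -2 - \frac{V}{4}$ ($J{\left(E,V \right)} = \frac{-8 - V}{4} = -2 - \frac{V}{4}$)
$g = - \frac{1}{6}$ ($g = \frac{1}{-244 - -238} = \frac{1}{-244 + 238} = \frac{1}{-6} = - \frac{1}{6} \approx -0.16667$)
$\left(-489 + J{\left(-6,19 \right)}\right) g = \left(-489 - \frac{27}{4}\right) \left(- \frac{1}{6}\right) = \left(- \frac{1983}{4}\right) \left(- \frac{1}{6}\right) = \frac{661}{8}$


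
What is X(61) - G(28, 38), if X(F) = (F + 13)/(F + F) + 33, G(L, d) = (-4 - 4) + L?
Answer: 830/61 ≈ 13.607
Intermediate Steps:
G(L, d) = -8 + L
X(F) = 33 + (13 + F)/(2*F) (X(F) = (13 + F)/((2*F)) + 33 = (13 + F)*(1/(2*F)) + 33 = (13 + F)/(2*F) + 33 = 33 + (13 + F)/(2*F))
X(61) - G(28, 38) = (1/2)*(13 + 67*61)/61 - (-8 + 28) = (1/2)*(1/61)*(13 + 4087) - 1*20 = (1/2)*(1/61)*4100 - 20 = 2050/61 - 20 = 830/61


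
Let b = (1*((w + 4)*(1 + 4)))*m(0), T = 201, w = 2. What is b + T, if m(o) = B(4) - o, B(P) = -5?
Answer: 51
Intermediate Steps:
m(o) = -5 - o
b = -150 (b = (1*((2 + 4)*(1 + 4)))*(-5 - 1*0) = (1*(6*5))*(-5 + 0) = (1*30)*(-5) = 30*(-5) = -150)
b + T = -150 + 201 = 51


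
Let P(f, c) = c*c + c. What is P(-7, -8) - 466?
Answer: -410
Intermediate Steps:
P(f, c) = c + c**2 (P(f, c) = c**2 + c = c + c**2)
P(-7, -8) - 466 = -8*(1 - 8) - 466 = -8*(-7) - 466 = 56 - 466 = -410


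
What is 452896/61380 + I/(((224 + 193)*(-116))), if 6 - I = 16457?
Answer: 1909770641/247422780 ≈ 7.7187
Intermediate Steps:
I = -16451 (I = 6 - 1*16457 = 6 - 16457 = -16451)
452896/61380 + I/(((224 + 193)*(-116))) = 452896/61380 - 16451*(-1/(116*(224 + 193))) = 452896*(1/61380) - 16451/(417*(-116)) = 113224/15345 - 16451/(-48372) = 113224/15345 - 16451*(-1/48372) = 113224/15345 + 16451/48372 = 1909770641/247422780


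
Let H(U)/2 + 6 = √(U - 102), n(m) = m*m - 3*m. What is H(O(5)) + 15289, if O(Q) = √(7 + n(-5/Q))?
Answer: 15277 + 2*√(-102 + √11) ≈ 15277.0 + 19.868*I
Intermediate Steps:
n(m) = m² - 3*m
O(Q) = √(7 - 5*(-3 - 5/Q)/Q) (O(Q) = √(7 + (-5/Q)*(-3 - 5/Q)) = √(7 - 5*(-3 - 5/Q)/Q))
H(U) = -12 + 2*√(-102 + U) (H(U) = -12 + 2*√(U - 102) = -12 + 2*√(-102 + U))
H(O(5)) + 15289 = (-12 + 2*√(-102 + √(7 + 15/5 + 25/5²))) + 15289 = (-12 + 2*√(-102 + √(7 + 15*(⅕) + 25*(1/25)))) + 15289 = (-12 + 2*√(-102 + √(7 + 3 + 1))) + 15289 = (-12 + 2*√(-102 + √11)) + 15289 = 15277 + 2*√(-102 + √11)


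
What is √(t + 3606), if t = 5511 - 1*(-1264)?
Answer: √10381 ≈ 101.89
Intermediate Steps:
t = 6775 (t = 5511 + 1264 = 6775)
√(t + 3606) = √(6775 + 3606) = √10381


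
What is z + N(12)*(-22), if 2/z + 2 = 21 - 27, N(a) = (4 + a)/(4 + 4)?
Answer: -177/4 ≈ -44.250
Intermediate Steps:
N(a) = ½ + a/8 (N(a) = (4 + a)/8 = (4 + a)*(⅛) = ½ + a/8)
z = -¼ (z = 2/(-2 + (21 - 27)) = 2/(-2 - 6) = 2/(-8) = 2*(-⅛) = -¼ ≈ -0.25000)
z + N(12)*(-22) = -¼ + (½ + (⅛)*12)*(-22) = -¼ + (½ + 3/2)*(-22) = -¼ + 2*(-22) = -¼ - 44 = -177/4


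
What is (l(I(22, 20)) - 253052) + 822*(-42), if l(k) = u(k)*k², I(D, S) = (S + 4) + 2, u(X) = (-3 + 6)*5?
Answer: -277436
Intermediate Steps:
u(X) = 15 (u(X) = 3*5 = 15)
I(D, S) = 6 + S (I(D, S) = (4 + S) + 2 = 6 + S)
l(k) = 15*k²
(l(I(22, 20)) - 253052) + 822*(-42) = (15*(6 + 20)² - 253052) + 822*(-42) = (15*26² - 253052) - 34524 = (15*676 - 253052) - 34524 = (10140 - 253052) - 34524 = -242912 - 34524 = -277436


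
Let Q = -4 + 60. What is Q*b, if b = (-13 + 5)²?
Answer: 3584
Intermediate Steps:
Q = 56
b = 64 (b = (-8)² = 64)
Q*b = 56*64 = 3584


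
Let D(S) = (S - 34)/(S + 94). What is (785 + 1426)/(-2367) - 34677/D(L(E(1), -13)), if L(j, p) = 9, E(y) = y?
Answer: 2818077334/19725 ≈ 1.4287e+5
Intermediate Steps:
D(S) = (-34 + S)/(94 + S)
(785 + 1426)/(-2367) - 34677/D(L(E(1), -13)) = (785 + 1426)/(-2367) - 34677*(94 + 9)/(-34 + 9) = 2211*(-1/2367) - 34677/(-25/103) = -737/789 - 34677/((1/103)*(-25)) = -737/789 - 34677/(-25/103) = -737/789 - 34677*(-103/25) = -737/789 + 3571731/25 = 2818077334/19725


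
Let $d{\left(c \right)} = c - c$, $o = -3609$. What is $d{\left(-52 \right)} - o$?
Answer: $3609$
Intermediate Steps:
$d{\left(c \right)} = 0$
$d{\left(-52 \right)} - o = 0 - -3609 = 0 + 3609 = 3609$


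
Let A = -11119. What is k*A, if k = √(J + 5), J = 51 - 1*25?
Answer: -11119*√31 ≈ -61908.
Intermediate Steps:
J = 26 (J = 51 - 25 = 26)
k = √31 (k = √(26 + 5) = √31 ≈ 5.5678)
k*A = √31*(-11119) = -11119*√31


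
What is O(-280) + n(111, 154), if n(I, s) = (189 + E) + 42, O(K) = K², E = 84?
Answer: 78715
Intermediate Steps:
n(I, s) = 315 (n(I, s) = (189 + 84) + 42 = 273 + 42 = 315)
O(-280) + n(111, 154) = (-280)² + 315 = 78400 + 315 = 78715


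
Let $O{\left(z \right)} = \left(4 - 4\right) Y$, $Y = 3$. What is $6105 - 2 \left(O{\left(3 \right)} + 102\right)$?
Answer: $5901$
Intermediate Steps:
$O{\left(z \right)} = 0$ ($O{\left(z \right)} = \left(4 - 4\right) 3 = 0 \cdot 3 = 0$)
$6105 - 2 \left(O{\left(3 \right)} + 102\right) = 6105 - 2 \left(0 + 102\right) = 6105 - 2 \cdot 102 = 6105 - 204 = 5901$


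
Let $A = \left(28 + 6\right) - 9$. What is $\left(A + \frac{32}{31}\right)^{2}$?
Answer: $\frac{651249}{961} \approx 677.68$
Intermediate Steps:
$A = 25$ ($A = 34 - 9 = 25$)
$\left(A + \frac{32}{31}\right)^{2} = \left(25 + \frac{32}{31}\right)^{2} = \left(\frac{807}{31}\right)^{2} = \frac{651249}{961}$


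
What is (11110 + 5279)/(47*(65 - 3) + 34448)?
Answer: 5463/12454 ≈ 0.43865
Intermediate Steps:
(11110 + 5279)/(47*(65 - 3) + 34448) = 16389/(47*62 + 34448) = 16389/(2914 + 34448) = 16389/37362 = 16389*(1/37362) = 5463/12454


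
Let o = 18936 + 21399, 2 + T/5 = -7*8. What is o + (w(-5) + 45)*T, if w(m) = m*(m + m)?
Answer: 12785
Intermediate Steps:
T = -290 (T = -10 + 5*(-7*8) = -10 + 5*(-56) = -10 - 280 = -290)
w(m) = 2*m**2 (w(m) = m*(2*m) = 2*m**2)
o = 40335
o + (w(-5) + 45)*T = 40335 + (2*(-5)**2 + 45)*(-290) = 40335 + (2*25 + 45)*(-290) = 40335 + (50 + 45)*(-290) = 40335 + 95*(-290) = 40335 - 27550 = 12785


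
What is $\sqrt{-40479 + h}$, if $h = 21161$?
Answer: $i \sqrt{19318} \approx 138.99 i$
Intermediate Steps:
$\sqrt{-40479 + h} = \sqrt{-40479 + 21161} = \sqrt{-19318} = i \sqrt{19318}$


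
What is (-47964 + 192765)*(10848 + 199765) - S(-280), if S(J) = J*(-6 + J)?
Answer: 30496892933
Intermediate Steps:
(-47964 + 192765)*(10848 + 199765) - S(-280) = (-47964 + 192765)*(10848 + 199765) - (-280)*(-6 - 280) = 144801*210613 - (-280)*(-286) = 30496973013 - 1*80080 = 30496973013 - 80080 = 30496892933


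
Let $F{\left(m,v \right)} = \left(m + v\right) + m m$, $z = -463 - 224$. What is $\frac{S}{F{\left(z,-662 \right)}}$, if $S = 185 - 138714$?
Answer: $- \frac{138529}{470620} \approx -0.29435$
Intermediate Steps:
$z = -687$
$S = -138529$ ($S = 185 - 138714 = -138529$)
$F{\left(m,v \right)} = m + v + m^{2}$ ($F{\left(m,v \right)} = \left(m + v\right) + m^{2} = m + v + m^{2}$)
$\frac{S}{F{\left(z,-662 \right)}} = - \frac{138529}{-687 - 662 + \left(-687\right)^{2}} = - \frac{138529}{-687 - 662 + 471969} = - \frac{138529}{470620}$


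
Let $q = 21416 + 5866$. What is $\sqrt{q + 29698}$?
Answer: $2 \sqrt{14245} \approx 238.7$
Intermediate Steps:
$q = 27282$
$\sqrt{q + 29698} = \sqrt{27282 + 29698} = \sqrt{56980} = 2 \sqrt{14245}$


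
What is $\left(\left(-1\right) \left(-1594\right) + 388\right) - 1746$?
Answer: $236$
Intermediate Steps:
$\left(\left(-1\right) \left(-1594\right) + 388\right) - 1746 = \left(1594 + 388\right) - 1746 = 1982 - 1746 = 236$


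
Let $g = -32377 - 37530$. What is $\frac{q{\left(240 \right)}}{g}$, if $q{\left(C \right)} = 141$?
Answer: $- \frac{141}{69907} \approx -0.002017$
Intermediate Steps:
$g = -69907$
$\frac{q{\left(240 \right)}}{g} = \frac{141}{-69907} = 141 \left(- \frac{1}{69907}\right) = - \frac{141}{69907}$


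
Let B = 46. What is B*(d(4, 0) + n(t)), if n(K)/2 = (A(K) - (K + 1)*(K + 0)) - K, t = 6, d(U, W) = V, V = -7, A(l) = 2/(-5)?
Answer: -23874/5 ≈ -4774.8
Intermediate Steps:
A(l) = -2/5 (A(l) = 2*(-1/5) = -2/5)
d(U, W) = -7
n(K) = -4/5 - 2*K - 2*K*(1 + K) (n(K) = 2*((-2/5 - (K + 1)*(K + 0)) - K) = 2*((-2/5 - (1 + K)*K) - K) = 2*((-2/5 - K*(1 + K)) - K) = 2*(-2/5 - K - K*(1 + K)) = -4/5 - 2*K - 2*K*(1 + K))
B*(d(4, 0) + n(t)) = 46*(-7 + (-4/5 - 4*6 - 2*6**2)) = 46*(-7 + (-4/5 - 24 - 2*36)) = 46*(-7 + (-4/5 - 24 - 72)) = 46*(-7 - 484/5) = 46*(-519/5) = -23874/5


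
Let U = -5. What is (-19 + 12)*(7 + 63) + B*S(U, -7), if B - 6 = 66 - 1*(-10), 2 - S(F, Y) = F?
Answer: 84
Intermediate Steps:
S(F, Y) = 2 - F
B = 82 (B = 6 + (66 - 1*(-10)) = 6 + (66 + 10) = 6 + 76 = 82)
(-19 + 12)*(7 + 63) + B*S(U, -7) = (-19 + 12)*(7 + 63) + 82*(2 - 1*(-5)) = -7*70 + 82*(2 + 5) = -490 + 82*7 = -490 + 574 = 84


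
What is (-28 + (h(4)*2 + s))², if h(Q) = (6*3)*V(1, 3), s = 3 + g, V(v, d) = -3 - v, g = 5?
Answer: 26896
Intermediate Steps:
s = 8 (s = 3 + 5 = 8)
h(Q) = -72 (h(Q) = (6*3)*(-3 - 1*1) = 18*(-3 - 1) = 18*(-4) = -72)
(-28 + (h(4)*2 + s))² = (-28 + (-72*2 + 8))² = (-28 + (-144 + 8))² = (-28 - 136)² = (-164)² = 26896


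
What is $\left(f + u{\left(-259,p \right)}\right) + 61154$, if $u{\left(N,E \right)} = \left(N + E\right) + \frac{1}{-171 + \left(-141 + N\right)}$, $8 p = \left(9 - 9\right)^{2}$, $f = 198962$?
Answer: $\frac{148378346}{571} \approx 2.5986 \cdot 10^{5}$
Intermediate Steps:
$p = 0$ ($p = \frac{\left(9 - 9\right)^{2}}{8} = \frac{0^{2}}{8} = \frac{1}{8} \cdot 0 = 0$)
$u{\left(N,E \right)} = E + N + \frac{1}{-312 + N}$ ($u{\left(N,E \right)} = \left(E + N\right) + \frac{1}{-312 + N} = E + N + \frac{1}{-312 + N}$)
$\left(f + u{\left(-259,p \right)}\right) + 61154 = \left(198962 + \frac{1 + \left(-259\right)^{2} - 0 - -80808 + 0 \left(-259\right)}{-312 - 259}\right) + 61154 = \left(198962 + \frac{1 + 67081 + 0 + 80808 + 0}{-571}\right) + 61154 = \left(198962 - \frac{147890}{571}\right) + 61154 = \frac{113459412}{571} + 61154 = \frac{148378346}{571}$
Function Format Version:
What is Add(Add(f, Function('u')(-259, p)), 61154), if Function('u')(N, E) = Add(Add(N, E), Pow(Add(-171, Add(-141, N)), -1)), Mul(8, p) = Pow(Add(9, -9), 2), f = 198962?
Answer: Rational(148378346, 571) ≈ 2.5986e+5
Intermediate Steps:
p = 0 (p = Mul(Rational(1, 8), Pow(Add(9, -9), 2)) = Mul(Rational(1, 8), Pow(0, 2)) = Mul(Rational(1, 8), 0) = 0)
Function('u')(N, E) = Add(E, N, Pow(Add(-312, N), -1)) (Function('u')(N, E) = Add(Add(E, N), Pow(Add(-312, N), -1)) = Add(E, N, Pow(Add(-312, N), -1)))
Add(Add(f, Function('u')(-259, p)), 61154) = Add(Add(198962, Mul(Pow(Add(-312, -259), -1), Add(1, Pow(-259, 2), Mul(-312, 0), Mul(-312, -259), Mul(0, -259)))), 61154) = Add(Add(198962, Mul(Pow(-571, -1), Add(1, 67081, 0, 80808, 0))), 61154) = Add(Add(198962, Mul(Rational(-1, 571), 147890)), 61154) = Add(Add(198962, Rational(-147890, 571)), 61154) = Add(Rational(113459412, 571), 61154) = Rational(148378346, 571)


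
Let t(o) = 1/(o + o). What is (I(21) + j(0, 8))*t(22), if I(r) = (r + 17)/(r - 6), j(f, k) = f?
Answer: 19/330 ≈ 0.057576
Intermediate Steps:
t(o) = 1/(2*o)
I(r) = (17 + r)/(-6 + r)
(I(21) + j(0, 8))*t(22) = ((17 + 21)/(-6 + 21) + 0)*((½)/22) = (38/15 + 0)*((½)*(1/22)) = ((1/15)*38 + 0)*(1/44) = (38/15 + 0)*(1/44) = (38/15)*(1/44) = 19/330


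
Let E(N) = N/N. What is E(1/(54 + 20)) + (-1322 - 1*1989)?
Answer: -3310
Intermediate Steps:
E(N) = 1
E(1/(54 + 20)) + (-1322 - 1*1989) = 1 + (-1322 - 1*1989) = 1 + (-1322 - 1989) = 1 - 3311 = -3310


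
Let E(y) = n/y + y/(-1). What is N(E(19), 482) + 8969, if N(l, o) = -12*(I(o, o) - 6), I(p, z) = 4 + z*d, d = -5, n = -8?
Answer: 37913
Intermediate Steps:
E(y) = -y - 8/y (E(y) = -8/y + y/(-1) = -8/y + y*(-1) = -8/y - y = -y - 8/y)
I(p, z) = 4 - 5*z (I(p, z) = 4 + z*(-5) = 4 - 5*z)
N(l, o) = 24 + 60*o (N(l, o) = -12*((4 - 5*o) - 6) = -12*(-2 - 5*o) = 24 + 60*o)
N(E(19), 482) + 8969 = (24 + 60*482) + 8969 = (24 + 28920) + 8969 = 28944 + 8969 = 37913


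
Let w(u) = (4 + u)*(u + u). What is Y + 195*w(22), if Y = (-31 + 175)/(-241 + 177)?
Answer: 892311/4 ≈ 2.2308e+5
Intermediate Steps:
Y = -9/4 (Y = 144/(-64) = 144*(-1/64) = -9/4 ≈ -2.2500)
w(u) = 2*u*(4 + u) (w(u) = (4 + u)*(2*u) = 2*u*(4 + u))
Y + 195*w(22) = -9/4 + 195*(2*22*(4 + 22)) = -9/4 + 195*(2*22*26) = -9/4 + 195*1144 = -9/4 + 223080 = 892311/4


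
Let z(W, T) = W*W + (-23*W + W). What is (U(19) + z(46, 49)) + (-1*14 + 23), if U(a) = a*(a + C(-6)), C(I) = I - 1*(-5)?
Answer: 1455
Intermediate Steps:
C(I) = 5 + I (C(I) = I + 5 = 5 + I)
z(W, T) = W² - 22*W
U(a) = a*(-1 + a) (U(a) = a*(a + (5 - 6)) = a*(a - 1) = a*(-1 + a))
(U(19) + z(46, 49)) + (-1*14 + 23) = (19*(-1 + 19) + 46*(-22 + 46)) + (-1*14 + 23) = (19*18 + 46*24) + (-14 + 23) = (342 + 1104) + 9 = 1446 + 9 = 1455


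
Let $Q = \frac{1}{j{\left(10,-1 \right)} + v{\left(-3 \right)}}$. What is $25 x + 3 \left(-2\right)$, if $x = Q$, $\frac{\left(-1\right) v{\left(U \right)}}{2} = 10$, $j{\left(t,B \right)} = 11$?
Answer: $- \frac{79}{9} \approx -8.7778$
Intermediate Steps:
$v{\left(U \right)} = -20$ ($v{\left(U \right)} = \left(-2\right) 10 = -20$)
$Q = - \frac{1}{9}$ ($Q = \frac{1}{11 - 20} = \frac{1}{-9} = - \frac{1}{9} \approx -0.11111$)
$x = - \frac{1}{9} \approx -0.11111$
$25 x + 3 \left(-2\right) = 25 \left(- \frac{1}{9}\right) + 3 \left(-2\right) = - \frac{25}{9} - 6 = - \frac{79}{9}$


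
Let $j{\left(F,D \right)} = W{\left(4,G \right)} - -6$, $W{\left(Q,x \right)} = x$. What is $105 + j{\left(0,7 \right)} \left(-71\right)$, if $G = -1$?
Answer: $-250$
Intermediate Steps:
$j{\left(F,D \right)} = 5$ ($j{\left(F,D \right)} = -1 - -6 = -1 + 6 = 5$)
$105 + j{\left(0,7 \right)} \left(-71\right) = 105 + 5 \left(-71\right) = 105 - 355 = -250$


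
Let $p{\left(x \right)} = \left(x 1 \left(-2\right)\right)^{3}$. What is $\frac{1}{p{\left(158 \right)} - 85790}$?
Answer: $- \frac{1}{31640286} \approx -3.1605 \cdot 10^{-8}$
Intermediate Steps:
$p{\left(x \right)} = - 8 x^{3}$ ($p{\left(x \right)} = \left(x \left(-2\right)\right)^{3} = \left(- 2 x\right)^{3} = - 8 x^{3}$)
$\frac{1}{p{\left(158 \right)} - 85790} = \frac{1}{- 8 \cdot 158^{3} - 85790} = \frac{1}{\left(-8\right) 3944312 - 85790} = \frac{1}{-31554496 - 85790} = \frac{1}{-31640286} = - \frac{1}{31640286}$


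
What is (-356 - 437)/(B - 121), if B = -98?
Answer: 793/219 ≈ 3.6210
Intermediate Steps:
(-356 - 437)/(B - 121) = (-356 - 437)/(-98 - 121) = -793/(-219) = -793*(-1/219) = 793/219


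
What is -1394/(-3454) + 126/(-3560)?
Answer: 1131859/3074060 ≈ 0.36820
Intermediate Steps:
-1394/(-3454) + 126/(-3560) = -1394*(-1/3454) + 126*(-1/3560) = 697/1727 - 63/1780 = 1131859/3074060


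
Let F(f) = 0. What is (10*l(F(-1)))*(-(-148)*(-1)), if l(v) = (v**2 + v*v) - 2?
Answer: 2960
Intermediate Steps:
l(v) = -2 + 2*v**2 (l(v) = (v**2 + v**2) - 2 = 2*v**2 - 2 = -2 + 2*v**2)
(10*l(F(-1)))*(-(-148)*(-1)) = (10*(-2 + 2*0**2))*(-(-148)*(-1)) = (10*(-2 + 2*0))*(-37*4) = (10*(-2 + 0))*(-148) = (10*(-2))*(-148) = -20*(-148) = 2960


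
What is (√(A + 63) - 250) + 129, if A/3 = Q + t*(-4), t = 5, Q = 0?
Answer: -121 + √3 ≈ -119.27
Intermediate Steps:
A = -60 (A = 3*(0 + 5*(-4)) = 3*(0 - 20) = 3*(-20) = -60)
(√(A + 63) - 250) + 129 = (√(-60 + 63) - 250) + 129 = (√3 - 250) + 129 = (-250 + √3) + 129 = -121 + √3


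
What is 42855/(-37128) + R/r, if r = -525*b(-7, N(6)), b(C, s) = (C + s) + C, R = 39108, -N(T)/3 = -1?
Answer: 19119273/3403400 ≈ 5.6177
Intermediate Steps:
N(T) = 3 (N(T) = -3*(-1) = 3)
b(C, s) = s + 2*C
r = 5775 (r = -525*(3 + 2*(-7)) = -525*(3 - 14) = -525*(-11) = 5775)
42855/(-37128) + R/r = 42855/(-37128) + 39108/5775 = 42855*(-1/37128) + 39108*(1/5775) = -14285/12376 + 13036/1925 = 19119273/3403400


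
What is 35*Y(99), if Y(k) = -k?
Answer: -3465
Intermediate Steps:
35*Y(99) = 35*(-1*99) = 35*(-99) = -3465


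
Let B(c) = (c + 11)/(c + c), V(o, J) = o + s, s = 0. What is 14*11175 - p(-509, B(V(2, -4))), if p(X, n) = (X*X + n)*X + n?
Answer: 132030330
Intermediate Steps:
V(o, J) = o (V(o, J) = o + 0 = o)
B(c) = (11 + c)/(2*c) (B(c) = (11 + c)/((2*c)) = (11 + c)*(1/(2*c)) = (11 + c)/(2*c))
p(X, n) = n + X*(n + X**2) (p(X, n) = (X**2 + n)*X + n = (n + X**2)*X + n = X*(n + X**2) + n = n + X*(n + X**2))
14*11175 - p(-509, B(V(2, -4))) = 14*11175 - ((1/2)*(11 + 2)/2 + (-509)**3 - 509*(11 + 2)/(2*2)) = 156450 - ((1/2)*(1/2)*13 - 131872229 - 509*13/(2*2)) = 156450 - (13/4 - 131872229 - 509*13/4) = 156450 - (13/4 - 131872229 - 6617/4) = 156450 - 1*(-131873880) = 156450 + 131873880 = 132030330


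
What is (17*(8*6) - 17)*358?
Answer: 286042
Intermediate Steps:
(17*(8*6) - 17)*358 = (17*48 - 17)*358 = (816 - 17)*358 = 799*358 = 286042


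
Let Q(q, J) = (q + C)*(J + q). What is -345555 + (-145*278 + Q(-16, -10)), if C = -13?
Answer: -385111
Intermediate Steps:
Q(q, J) = (-13 + q)*(J + q) (Q(q, J) = (q - 13)*(J + q) = (-13 + q)*(J + q))
-345555 + (-145*278 + Q(-16, -10)) = -345555 + (-145*278 + ((-16)**2 - 13*(-10) - 13*(-16) - 10*(-16))) = -345555 + (-40310 + (256 + 130 + 208 + 160)) = -345555 + (-40310 + 754) = -345555 - 39556 = -385111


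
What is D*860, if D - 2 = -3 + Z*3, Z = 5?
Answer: 12040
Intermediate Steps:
D = 14 (D = 2 + (-3 + 5*3) = 2 + (-3 + 15) = 2 + 12 = 14)
D*860 = 14*860 = 12040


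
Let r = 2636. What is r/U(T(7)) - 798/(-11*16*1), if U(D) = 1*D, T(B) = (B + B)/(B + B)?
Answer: 232367/88 ≈ 2640.5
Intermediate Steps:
T(B) = 1 (T(B) = (2*B)/((2*B)) = (2*B)*(1/(2*B)) = 1)
U(D) = D
r/U(T(7)) - 798/(-11*16*1) = 2636/1 - 798/(-11*16*1) = 2636*1 - 798/((-176*1)) = 2636 - 798/(-176) = 2636 - 798*(-1/176) = 2636 + 399/88 = 232367/88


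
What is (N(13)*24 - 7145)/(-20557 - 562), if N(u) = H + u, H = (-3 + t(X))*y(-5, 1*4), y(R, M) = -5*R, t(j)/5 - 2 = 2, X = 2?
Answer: -481/3017 ≈ -0.15943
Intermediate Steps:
t(j) = 20 (t(j) = 10 + 5*2 = 10 + 10 = 20)
H = 425 (H = (-3 + 20)*(-5*(-5)) = 17*25 = 425)
N(u) = 425 + u
(N(13)*24 - 7145)/(-20557 - 562) = ((425 + 13)*24 - 7145)/(-20557 - 562) = (438*24 - 7145)/(-21119) = (10512 - 7145)*(-1/21119) = 3367*(-1/21119) = -481/3017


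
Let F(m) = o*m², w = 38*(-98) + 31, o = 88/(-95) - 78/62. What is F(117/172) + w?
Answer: -321840243177/87124880 ≈ -3694.0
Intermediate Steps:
o = -6433/2945 (o = 88*(-1/95) - 78*1/62 = -88/95 - 39/31 = -6433/2945 ≈ -2.1844)
w = -3693 (w = -3724 + 31 = -3693)
F(m) = -6433*m²/2945
F(117/172) + w = -6433*(117/172)²/2945 - 3693 = -6433/2945*13689/29584 - 3693 = -88061337/87124880 - 3693 = -321840243177/87124880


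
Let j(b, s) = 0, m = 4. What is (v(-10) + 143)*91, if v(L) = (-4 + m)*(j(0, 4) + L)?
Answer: 13013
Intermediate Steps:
v(L) = 0 (v(L) = (-4 + 4)*(0 + L) = 0*L = 0)
(v(-10) + 143)*91 = (0 + 143)*91 = 143*91 = 13013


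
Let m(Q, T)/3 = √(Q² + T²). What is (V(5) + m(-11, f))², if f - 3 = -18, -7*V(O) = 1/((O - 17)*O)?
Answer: 549309601/176400 + √346/70 ≈ 3114.3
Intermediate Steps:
V(O) = -1/(7*O*(-17 + O)) (V(O) = -1/(7*(O - 17)*O) = -1/(7*(-17 + O)*O) = -1/(7*O*(-17 + O)))
f = -15 (f = 3 - 18 = -15)
m(Q, T) = 3*√(Q² + T²)
(V(5) + m(-11, f))² = (-⅐/(5*(-17 + 5)) + 3*√((-11)² + (-15)²))² = (-⅐*⅕/(-12) + 3*√(121 + 225))² = (-⅐*⅕*(-1/12) + 3*√346)² = (1/420 + 3*√346)²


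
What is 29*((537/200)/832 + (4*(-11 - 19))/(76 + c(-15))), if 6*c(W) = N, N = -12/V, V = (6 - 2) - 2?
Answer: -7705387/166400 ≈ -46.306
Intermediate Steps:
V = 2 (V = 4 - 2 = 2)
N = -6 (N = -12/2 = -12*1/2 = -6)
c(W) = -1 (c(W) = (1/6)*(-6) = -1)
29*((537/200)/832 + (4*(-11 - 19))/(76 + c(-15))) = 29*((537/200)/832 + (4*(-11 - 19))/(76 - 1)) = 29*((537*(1/200))*(1/832) + (4*(-30))/75) = 29*((537/200)*(1/832) - 120*1/75) = 29*(537/166400 - 8/5) = 29*(-265703/166400) = -7705387/166400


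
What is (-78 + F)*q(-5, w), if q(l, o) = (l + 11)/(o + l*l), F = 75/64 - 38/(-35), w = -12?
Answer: -39153/1120 ≈ -34.958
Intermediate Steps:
F = 5057/2240 (F = 75*(1/64) - 38*(-1/35) = 75/64 + 38/35 = 5057/2240 ≈ 2.2576)
q(l, o) = (11 + l)/(o + l**2)
(-78 + F)*q(-5, w) = (-78 + 5057/2240)*((11 - 5)/(-12 + (-5)**2)) = -169663*6/(2240*(-12 + 25)) = -169663*6/(2240*13) = -13051*6/2240 = -169663/2240*6/13 = -39153/1120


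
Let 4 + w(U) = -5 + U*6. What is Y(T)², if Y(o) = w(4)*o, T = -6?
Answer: 8100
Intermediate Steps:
w(U) = -9 + 6*U (w(U) = -4 + (-5 + U*6) = -4 + (-5 + 6*U) = -9 + 6*U)
Y(o) = 15*o (Y(o) = (-9 + 6*4)*o = (-9 + 24)*o = 15*o)
Y(T)² = (15*(-6))² = (-90)² = 8100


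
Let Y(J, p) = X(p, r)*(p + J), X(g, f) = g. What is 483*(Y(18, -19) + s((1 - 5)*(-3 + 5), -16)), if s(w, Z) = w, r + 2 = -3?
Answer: 5313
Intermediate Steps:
r = -5 (r = -2 - 3 = -5)
Y(J, p) = p*(J + p) (Y(J, p) = p*(p + J) = p*(J + p))
483*(Y(18, -19) + s((1 - 5)*(-3 + 5), -16)) = 483*(-19*(18 - 19) + (1 - 5)*(-3 + 5)) = 483*(-19*(-1) - 4*2) = 483*(19 - 8) = 483*11 = 5313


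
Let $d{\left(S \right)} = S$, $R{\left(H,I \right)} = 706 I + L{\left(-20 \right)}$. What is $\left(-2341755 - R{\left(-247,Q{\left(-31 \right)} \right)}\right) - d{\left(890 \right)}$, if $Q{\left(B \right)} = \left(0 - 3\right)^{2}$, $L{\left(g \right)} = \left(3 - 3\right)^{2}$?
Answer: $-2348999$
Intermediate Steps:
$L{\left(g \right)} = 0$ ($L{\left(g \right)} = 0^{2} = 0$)
$Q{\left(B \right)} = 9$ ($Q{\left(B \right)} = \left(-3\right)^{2} = 9$)
$R{\left(H,I \right)} = 706 I$ ($R{\left(H,I \right)} = 706 I + 0 = 706 I$)
$\left(-2341755 - R{\left(-247,Q{\left(-31 \right)} \right)}\right) - d{\left(890 \right)} = \left(-2341755 - 706 \cdot 9\right) - 890 = \left(-2341755 - 6354\right) - 890 = -2348109 - 890 = -2348999$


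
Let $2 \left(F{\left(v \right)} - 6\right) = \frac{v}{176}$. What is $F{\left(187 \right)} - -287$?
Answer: $\frac{9393}{32} \approx 293.53$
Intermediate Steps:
$F{\left(v \right)} = 6 + \frac{v}{352}$ ($F{\left(v \right)} = 6 + \frac{v \frac{1}{176}}{2} = 6 + \frac{\frac{1}{176} v}{2} = 6 + \frac{v}{352}$)
$F{\left(187 \right)} - -287 = \left(6 + \frac{1}{352} \cdot 187\right) - -287 = \left(6 + \frac{17}{32}\right) + 287 = \frac{209}{32} + 287 = \frac{9393}{32}$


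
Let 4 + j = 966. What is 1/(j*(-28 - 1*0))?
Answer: -1/26936 ≈ -3.7125e-5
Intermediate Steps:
j = 962 (j = -4 + 966 = 962)
1/(j*(-28 - 1*0)) = 1/(962*(-28 - 1*0)) = 1/(962*(-28 + 0)) = 1/(962*(-28)) = 1/(-26936) = -1/26936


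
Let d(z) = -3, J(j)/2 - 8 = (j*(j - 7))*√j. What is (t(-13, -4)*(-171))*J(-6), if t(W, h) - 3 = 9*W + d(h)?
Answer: 320112 + 3121092*I*√6 ≈ 3.2011e+5 + 7.6451e+6*I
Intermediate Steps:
J(j) = 16 + 2*j^(3/2)*(-7 + j) (J(j) = 16 + 2*((j*(j - 7))*√j) = 16 + 2*((j*(-7 + j))*√j) = 16 + 2*(j^(3/2)*(-7 + j)) = 16 + 2*j^(3/2)*(-7 + j))
t(W, h) = 9*W (t(W, h) = 3 + (9*W - 3) = 3 + (-3 + 9*W) = 9*W)
(t(-13, -4)*(-171))*J(-6) = ((9*(-13))*(-171))*(16 - (-84)*I*√6 + 2*(-6)^(5/2)) = (-117*(-171))*(16 - (-84)*I*√6 + 2*(36*I*√6)) = 20007*(16 + 84*I*√6 + 72*I*√6) = 20007*(16 + 156*I*√6) = 320112 + 3121092*I*√6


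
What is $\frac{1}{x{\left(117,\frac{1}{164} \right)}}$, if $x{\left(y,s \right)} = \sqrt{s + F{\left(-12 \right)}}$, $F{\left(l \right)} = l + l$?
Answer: $- \frac{2 i \sqrt{161335}}{3935} \approx - 0.20415 i$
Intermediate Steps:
$F{\left(l \right)} = 2 l$
$x{\left(y,s \right)} = \sqrt{-24 + s}$ ($x{\left(y,s \right)} = \sqrt{s + 2 \left(-12\right)} = \sqrt{s - 24} = \sqrt{-24 + s}$)
$\frac{1}{x{\left(117,\frac{1}{164} \right)}} = \frac{1}{\sqrt{-24 + \frac{1}{164}}} = \frac{1}{\sqrt{- \frac{3935}{164}}} = \frac{1}{\frac{1}{82} i \sqrt{161335}} = - \frac{2 i \sqrt{161335}}{3935}$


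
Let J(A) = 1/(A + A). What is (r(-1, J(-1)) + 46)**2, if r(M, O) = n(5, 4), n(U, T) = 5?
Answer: 2601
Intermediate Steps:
J(A) = 1/(2*A)
r(M, O) = 5
(r(-1, J(-1)) + 46)**2 = (5 + 46)**2 = 51**2 = 2601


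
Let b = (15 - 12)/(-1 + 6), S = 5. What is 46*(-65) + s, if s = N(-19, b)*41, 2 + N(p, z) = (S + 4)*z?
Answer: -14253/5 ≈ -2850.6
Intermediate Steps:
b = ⅗ (b = 3/5 = 3*(⅕) = ⅗ ≈ 0.60000)
N(p, z) = -2 + 9*z (N(p, z) = -2 + (5 + 4)*z = -2 + 9*z)
s = 697/5 (s = (-2 + 9*(⅗))*41 = (-2 + 27/5)*41 = (17/5)*41 = 697/5 ≈ 139.40)
46*(-65) + s = 46*(-65) + 697/5 = -2990 + 697/5 = -14253/5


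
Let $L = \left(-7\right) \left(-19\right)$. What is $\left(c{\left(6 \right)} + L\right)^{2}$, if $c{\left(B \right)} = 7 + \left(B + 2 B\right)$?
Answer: $24964$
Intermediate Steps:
$L = 133$
$c{\left(B \right)} = 7 + 3 B$
$\left(c{\left(6 \right)} + L\right)^{2} = \left(\left(7 + 3 \cdot 6\right) + 133\right)^{2} = \left(\left(7 + 18\right) + 133\right)^{2} = \left(25 + 133\right)^{2} = 158^{2} = 24964$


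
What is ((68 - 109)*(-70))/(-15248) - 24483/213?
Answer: -62321349/541304 ≈ -115.13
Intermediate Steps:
((68 - 109)*(-70))/(-15248) - 24483/213 = -41*(-70)*(-1/15248) - 24483*1/213 = 2870*(-1/15248) - 8161/71 = -1435/7624 - 8161/71 = -62321349/541304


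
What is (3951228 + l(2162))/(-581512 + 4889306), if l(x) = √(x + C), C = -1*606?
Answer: 1975614/2153897 + √389/2153897 ≈ 0.91724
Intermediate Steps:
C = -606
l(x) = √(-606 + x) (l(x) = √(x - 606) = √(-606 + x))
(3951228 + l(2162))/(-581512 + 4889306) = (3951228 + √(-606 + 2162))/(-581512 + 4889306) = (3951228 + √1556)/4307794 = (3951228 + 2*√389)*(1/4307794) = 1975614/2153897 + √389/2153897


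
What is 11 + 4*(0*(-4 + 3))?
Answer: 11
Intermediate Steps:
11 + 4*(0*(-4 + 3)) = 11 + 4*(0*(-1)) = 11 + 4*0 = 11 + 0 = 11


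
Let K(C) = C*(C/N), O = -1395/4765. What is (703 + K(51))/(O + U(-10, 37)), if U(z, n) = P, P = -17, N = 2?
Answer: -3818671/32960 ≈ -115.86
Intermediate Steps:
U(z, n) = -17
O = -279/953 (O = -1395*1/4765 = -279/953 ≈ -0.29276)
K(C) = C²/2 (K(C) = C*(C/2) = C²/2)
(703 + K(51))/(O + U(-10, 37)) = (703 + (½)*51²)/(-279/953 - 17) = (703 + (½)*2601)/(-16480/953) = (703 + 2601/2)*(-953/16480) = (4007/2)*(-953/16480) = -3818671/32960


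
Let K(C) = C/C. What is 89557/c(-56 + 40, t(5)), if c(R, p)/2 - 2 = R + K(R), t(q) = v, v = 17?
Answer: -6889/2 ≈ -3444.5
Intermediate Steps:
K(C) = 1
t(q) = 17
c(R, p) = 6 + 2*R (c(R, p) = 4 + 2*(R + 1) = 4 + 2*(1 + R) = 4 + (2 + 2*R) = 6 + 2*R)
89557/c(-56 + 40, t(5)) = 89557/(6 + 2*(-56 + 40)) = 89557/(6 + 2*(-16)) = 89557/(6 - 32) = 89557/(-26) = 89557*(-1/26) = -6889/2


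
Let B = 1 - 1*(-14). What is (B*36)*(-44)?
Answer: -23760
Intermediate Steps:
B = 15 (B = 1 + 14 = 15)
(B*36)*(-44) = (15*36)*(-44) = 540*(-44) = -23760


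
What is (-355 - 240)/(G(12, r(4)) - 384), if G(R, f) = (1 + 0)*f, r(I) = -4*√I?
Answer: 85/56 ≈ 1.5179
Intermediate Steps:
G(R, f) = f (G(R, f) = 1*f = f)
(-355 - 240)/(G(12, r(4)) - 384) = (-355 - 240)/(-4*√4 - 384) = -595/(-4*2 - 384) = -595/(-8 - 384) = -595/(-392) = -595*(-1/392) = 85/56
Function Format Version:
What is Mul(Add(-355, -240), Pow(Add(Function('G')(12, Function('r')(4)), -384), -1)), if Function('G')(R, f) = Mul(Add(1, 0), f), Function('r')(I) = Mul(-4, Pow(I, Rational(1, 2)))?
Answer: Rational(85, 56) ≈ 1.5179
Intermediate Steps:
Function('G')(R, f) = f (Function('G')(R, f) = Mul(1, f) = f)
Mul(Add(-355, -240), Pow(Add(Function('G')(12, Function('r')(4)), -384), -1)) = Mul(Add(-355, -240), Pow(Add(Mul(-4, Pow(4, Rational(1, 2))), -384), -1)) = Mul(-595, Pow(Add(Mul(-4, 2), -384), -1)) = Mul(-595, Pow(Add(-8, -384), -1)) = Mul(-595, Pow(-392, -1)) = Mul(-595, Rational(-1, 392)) = Rational(85, 56)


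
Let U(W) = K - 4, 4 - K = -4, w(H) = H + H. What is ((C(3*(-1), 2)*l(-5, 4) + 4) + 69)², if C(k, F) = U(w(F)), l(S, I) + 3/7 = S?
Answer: 128881/49 ≈ 2630.2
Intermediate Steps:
w(H) = 2*H
K = 8 (K = 4 - 1*(-4) = 4 + 4 = 8)
l(S, I) = -3/7 + S
U(W) = 4 (U(W) = 8 - 4 = 4)
C(k, F) = 4
((C(3*(-1), 2)*l(-5, 4) + 4) + 69)² = ((4*(-3/7 - 5) + 4) + 69)² = ((4*(-38/7) + 4) + 69)² = ((-152/7 + 4) + 69)² = (-124/7 + 69)² = (359/7)² = 128881/49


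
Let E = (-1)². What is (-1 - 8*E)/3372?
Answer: -3/1124 ≈ -0.0026690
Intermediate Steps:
E = 1
(-1 - 8*E)/3372 = (-1 - 8*1)/3372 = (-1 - 8)*(1/3372) = -9*1/3372 = -3/1124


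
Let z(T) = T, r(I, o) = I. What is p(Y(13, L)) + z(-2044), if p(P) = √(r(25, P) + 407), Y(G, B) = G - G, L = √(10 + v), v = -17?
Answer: -2044 + 12*√3 ≈ -2023.2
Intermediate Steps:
L = I*√7 (L = √(10 - 17) = √(-7) = I*√7 ≈ 2.6458*I)
Y(G, B) = 0
p(P) = 12*√3 (p(P) = √(25 + 407) = √432 = 12*√3)
p(Y(13, L)) + z(-2044) = 12*√3 - 2044 = -2044 + 12*√3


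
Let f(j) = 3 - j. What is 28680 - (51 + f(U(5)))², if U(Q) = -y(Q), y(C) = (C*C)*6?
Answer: -12936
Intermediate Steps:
y(C) = 6*C² (y(C) = C²*6 = 6*C²)
U(Q) = -6*Q²
28680 - (51 + f(U(5)))² = 28680 - (51 + (3 - (-6)*5²))² = 28680 - (51 + (3 - (-6)*25))² = 28680 - (51 + (3 - 1*(-150)))² = 28680 - (51 + (3 + 150))² = 28680 - (51 + 153)² = 28680 - 1*204² = 28680 - 1*41616 = 28680 - 41616 = -12936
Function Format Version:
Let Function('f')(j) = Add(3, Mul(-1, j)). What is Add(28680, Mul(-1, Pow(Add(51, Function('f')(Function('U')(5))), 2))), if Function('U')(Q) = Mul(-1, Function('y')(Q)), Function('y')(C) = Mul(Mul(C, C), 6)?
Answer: -12936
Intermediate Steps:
Function('y')(C) = Mul(6, Pow(C, 2)) (Function('y')(C) = Mul(Pow(C, 2), 6) = Mul(6, Pow(C, 2)))
Function('U')(Q) = Mul(-6, Pow(Q, 2)) (Function('U')(Q) = Mul(-1, Mul(6, Pow(Q, 2))) = Mul(-6, Pow(Q, 2)))
Add(28680, Mul(-1, Pow(Add(51, Function('f')(Function('U')(5))), 2))) = Add(28680, Mul(-1, Pow(Add(51, Add(3, Mul(-1, Mul(-6, Pow(5, 2))))), 2))) = Add(28680, Mul(-1, Pow(Add(51, Add(3, Mul(-1, Mul(-6, 25)))), 2))) = Add(28680, Mul(-1, Pow(Add(51, Add(3, Mul(-1, -150))), 2))) = Add(28680, Mul(-1, Pow(Add(51, Add(3, 150)), 2))) = Add(28680, Mul(-1, Pow(Add(51, 153), 2))) = Add(28680, Mul(-1, Pow(204, 2))) = Add(28680, Mul(-1, 41616)) = Add(28680, -41616) = -12936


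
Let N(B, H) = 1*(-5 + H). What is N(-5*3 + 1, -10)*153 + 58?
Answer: -2237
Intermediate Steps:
N(B, H) = -5 + H
N(-5*3 + 1, -10)*153 + 58 = (-5 - 10)*153 + 58 = -15*153 + 58 = -2295 + 58 = -2237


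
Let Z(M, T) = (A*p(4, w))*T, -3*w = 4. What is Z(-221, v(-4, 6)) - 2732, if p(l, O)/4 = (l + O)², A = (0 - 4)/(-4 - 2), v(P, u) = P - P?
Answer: -2732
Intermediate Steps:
v(P, u) = 0
w = -4/3 (w = -⅓*4 = -4/3 ≈ -1.3333)
A = ⅔ (A = -4/(-6) = -4*(-⅙) = ⅔ ≈ 0.66667)
p(l, O) = 4*(O + l)² (p(l, O) = 4*(l + O)² = 4*(O + l)²)
Z(M, T) = 512*T/27 (Z(M, T) = (2*(4*(-4/3 + 4)²)/3)*T = (2*(4*(8/3)²)/3)*T = (2*(4*(64/9))/3)*T = ((⅔)*(256/9))*T = 512*T/27)
Z(-221, v(-4, 6)) - 2732 = (512/27)*0 - 2732 = 0 - 2732 = -2732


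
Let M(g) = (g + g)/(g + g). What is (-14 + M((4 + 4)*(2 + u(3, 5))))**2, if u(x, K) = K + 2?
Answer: 169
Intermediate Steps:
u(x, K) = 2 + K
M(g) = 1 (M(g) = (2*g)/((2*g)) = (2*g)*(1/(2*g)) = 1)
(-14 + M((4 + 4)*(2 + u(3, 5))))**2 = (-14 + 1)**2 = (-13)**2 = 169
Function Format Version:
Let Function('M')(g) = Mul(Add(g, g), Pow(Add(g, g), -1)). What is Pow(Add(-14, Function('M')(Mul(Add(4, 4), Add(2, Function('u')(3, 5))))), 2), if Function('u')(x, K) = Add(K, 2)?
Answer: 169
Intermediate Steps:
Function('u')(x, K) = Add(2, K)
Function('M')(g) = 1 (Function('M')(g) = Mul(Mul(2, g), Pow(Mul(2, g), -1)) = Mul(Mul(2, g), Mul(Rational(1, 2), Pow(g, -1))) = 1)
Pow(Add(-14, Function('M')(Mul(Add(4, 4), Add(2, Function('u')(3, 5))))), 2) = Pow(Add(-14, 1), 2) = Pow(-13, 2) = 169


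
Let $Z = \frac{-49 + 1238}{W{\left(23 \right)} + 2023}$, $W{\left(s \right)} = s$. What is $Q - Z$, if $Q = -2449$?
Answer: $- \frac{5011843}{2046} \approx -2449.6$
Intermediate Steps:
$Z = \frac{1189}{2046}$ ($Z = \frac{-49 + 1238}{23 + 2023} = \frac{1189}{2046} \approx 0.58113$)
$Q - Z = -2449 - \frac{1189}{2046} = - \frac{5011843}{2046}$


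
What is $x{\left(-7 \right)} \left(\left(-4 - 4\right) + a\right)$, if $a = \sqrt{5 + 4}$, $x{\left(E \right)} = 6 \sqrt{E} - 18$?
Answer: $90 - 30 i \sqrt{7} \approx 90.0 - 79.373 i$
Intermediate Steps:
$x{\left(E \right)} = -18 + 6 \sqrt{E}$ ($x{\left(E \right)} = 6 \sqrt{E} - 18 = -18 + 6 \sqrt{E}$)
$a = 3$ ($a = \sqrt{9} = 3$)
$x{\left(-7 \right)} \left(\left(-4 - 4\right) + a\right) = \left(-18 + 6 \sqrt{-7}\right) \left(\left(-4 - 4\right) + 3\right) = \left(-18 + 6 i \sqrt{7}\right) \left(-8 + 3\right) = \left(-18 + 6 i \sqrt{7}\right) \left(-5\right) = 90 - 30 i \sqrt{7}$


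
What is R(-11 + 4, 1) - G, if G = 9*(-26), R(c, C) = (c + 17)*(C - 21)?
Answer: 34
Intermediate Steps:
R(c, C) = (-21 + C)*(17 + c) (R(c, C) = (17 + c)*(-21 + C) = (-21 + C)*(17 + c))
G = -234
R(-11 + 4, 1) - G = (-357 - 21*(-11 + 4) + 17*1 + 1*(-11 + 4)) - 1*(-234) = (-357 - 21*(-7) + 17 + 1*(-7)) + 234 = (-357 + 147 + 17 - 7) + 234 = -200 + 234 = 34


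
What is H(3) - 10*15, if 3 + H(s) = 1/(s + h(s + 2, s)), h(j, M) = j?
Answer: -1223/8 ≈ -152.88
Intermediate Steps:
H(s) = -3 + 1/(2 + 2*s) (H(s) = -3 + 1/(s + (s + 2)) = -3 + 1/(s + (2 + s)) = -3 + 1/(2 + 2*s))
H(3) - 10*15 = (-5 - 6*3)/(2*(1 + 3)) - 10*15 = (1/2)*(-5 - 18)/4 - 150 = (1/2)*(1/4)*(-23) - 150 = -23/8 - 150 = -1223/8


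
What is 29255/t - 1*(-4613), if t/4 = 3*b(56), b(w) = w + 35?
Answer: 5066651/1092 ≈ 4639.8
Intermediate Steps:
b(w) = 35 + w
t = 1092 (t = 4*(3*(35 + 56)) = 4*(3*91) = 4*273 = 1092)
29255/t - 1*(-4613) = 29255/1092 - 1*(-4613) = 29255*(1/1092) + 4613 = 29255/1092 + 4613 = 5066651/1092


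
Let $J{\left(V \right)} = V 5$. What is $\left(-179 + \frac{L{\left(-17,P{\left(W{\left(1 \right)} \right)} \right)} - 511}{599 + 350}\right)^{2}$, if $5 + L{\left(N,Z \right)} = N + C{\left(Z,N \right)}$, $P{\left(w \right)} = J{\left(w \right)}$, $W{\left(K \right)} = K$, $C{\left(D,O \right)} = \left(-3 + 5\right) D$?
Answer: $\frac{29034115236}{900601} \approx 32239.0$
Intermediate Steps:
$C{\left(D,O \right)} = 2 D$
$J{\left(V \right)} = 5 V$
$P{\left(w \right)} = 5 w$
$L{\left(N,Z \right)} = -5 + N + 2 Z$ ($L{\left(N,Z \right)} = -5 + \left(N + 2 Z\right) = -5 + N + 2 Z$)
$\left(-179 + \frac{L{\left(-17,P{\left(W{\left(1 \right)} \right)} \right)} - 511}{599 + 350}\right)^{2} = \left(-179 + \frac{\left(-5 - 17 + 2 \cdot 5 \cdot 1\right) - 511}{599 + 350}\right)^{2} = \left(-179 + \frac{\left(-5 - 17 + 2 \cdot 5\right) - 511}{949}\right)^{2} = \left(-179 + \left(\left(-5 - 17 + 10\right) - 511\right) \frac{1}{949}\right)^{2} = \left(-179 + \left(-12 - 511\right) \frac{1}{949}\right)^{2} = \left(-179 - \frac{523}{949}\right)^{2} = \left(- \frac{170394}{949}\right)^{2} = \frac{29034115236}{900601}$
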